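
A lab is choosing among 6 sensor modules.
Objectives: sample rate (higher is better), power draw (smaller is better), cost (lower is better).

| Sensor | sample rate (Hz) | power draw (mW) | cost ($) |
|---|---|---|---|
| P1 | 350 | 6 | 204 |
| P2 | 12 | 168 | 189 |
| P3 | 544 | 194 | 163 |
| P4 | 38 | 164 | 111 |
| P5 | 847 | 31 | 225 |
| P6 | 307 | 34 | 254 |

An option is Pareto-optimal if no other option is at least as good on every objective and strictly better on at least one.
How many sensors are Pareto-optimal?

P1: not dominated (best power draw).
P2: dominated by P4 (sample rate 38≥12, power draw 164≤168, cost 111≤189).
P3: not dominated.
P4: not dominated (best cost).
P5: not dominated (best sample rate).
P6: dominated by P1 (sample rate 350≥307, power draw 6≤34, cost 204≤254).
Pareto-optimal: P1, P3, P4, P5 → 4.

4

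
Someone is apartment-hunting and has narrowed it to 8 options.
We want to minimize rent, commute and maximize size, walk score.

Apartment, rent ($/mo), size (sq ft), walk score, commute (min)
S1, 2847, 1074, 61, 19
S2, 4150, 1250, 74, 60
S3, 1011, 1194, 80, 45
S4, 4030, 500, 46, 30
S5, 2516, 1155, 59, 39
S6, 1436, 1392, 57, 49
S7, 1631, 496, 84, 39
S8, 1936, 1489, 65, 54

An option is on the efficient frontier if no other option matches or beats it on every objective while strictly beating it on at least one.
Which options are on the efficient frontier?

S1, S2, S3, S5, S6, S7, S8

S1: not dominated (best commute).
S2: not dominated.
S3: not dominated (best rent).
S4: dominated by S1 (rent 2847≤4030, size 1074≥500, walk score 61≥46, commute 19≤30).
S5: not dominated.
S6: not dominated.
S7: not dominated (best walk score).
S8: not dominated (best size).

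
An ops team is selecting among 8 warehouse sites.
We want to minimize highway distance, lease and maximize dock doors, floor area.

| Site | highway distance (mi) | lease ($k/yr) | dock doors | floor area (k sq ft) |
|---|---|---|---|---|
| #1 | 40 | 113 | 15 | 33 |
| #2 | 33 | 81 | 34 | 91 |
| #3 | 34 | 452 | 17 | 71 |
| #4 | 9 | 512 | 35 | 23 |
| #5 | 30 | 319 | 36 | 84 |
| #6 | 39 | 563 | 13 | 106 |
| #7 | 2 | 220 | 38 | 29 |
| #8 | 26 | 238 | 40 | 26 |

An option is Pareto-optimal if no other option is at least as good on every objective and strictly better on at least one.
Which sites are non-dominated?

#1: dominated by #2 (highway distance 33≤40, lease 81≤113, dock doors 34≥15, floor area 91≥33).
#2: not dominated (best lease).
#3: dominated by #2 (highway distance 33≤34, lease 81≤452, dock doors 34≥17, floor area 91≥71).
#4: dominated by #7 (highway distance 2≤9, lease 220≤512, dock doors 38≥35, floor area 29≥23).
#5: not dominated.
#6: not dominated (best floor area).
#7: not dominated (best highway distance).
#8: not dominated (best dock doors).

#2, #5, #6, #7, #8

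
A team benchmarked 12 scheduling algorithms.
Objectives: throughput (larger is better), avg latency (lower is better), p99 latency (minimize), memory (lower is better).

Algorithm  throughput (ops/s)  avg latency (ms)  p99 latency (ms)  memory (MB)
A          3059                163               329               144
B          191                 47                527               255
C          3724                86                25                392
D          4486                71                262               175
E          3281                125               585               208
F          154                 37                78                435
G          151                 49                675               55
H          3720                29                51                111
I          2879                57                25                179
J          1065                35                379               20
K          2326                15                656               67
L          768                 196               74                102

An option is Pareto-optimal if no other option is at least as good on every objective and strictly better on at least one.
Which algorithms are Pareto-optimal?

A: dominated by H (throughput 3720≥3059, avg latency 29≤163, p99 latency 51≤329, memory 111≤144).
B: dominated by H (throughput 3720≥191, avg latency 29≤47, p99 latency 51≤527, memory 111≤255).
C: not dominated.
D: not dominated (best throughput).
E: dominated by D (throughput 4486≥3281, avg latency 71≤125, p99 latency 262≤585, memory 175≤208).
F: dominated by H (throughput 3720≥154, avg latency 29≤37, p99 latency 51≤78, memory 111≤435).
G: dominated by J (throughput 1065≥151, avg latency 35≤49, p99 latency 379≤675, memory 20≤55).
H: not dominated.
I: not dominated.
J: not dominated (best memory).
K: not dominated (best avg latency).
L: not dominated.

C, D, H, I, J, K, L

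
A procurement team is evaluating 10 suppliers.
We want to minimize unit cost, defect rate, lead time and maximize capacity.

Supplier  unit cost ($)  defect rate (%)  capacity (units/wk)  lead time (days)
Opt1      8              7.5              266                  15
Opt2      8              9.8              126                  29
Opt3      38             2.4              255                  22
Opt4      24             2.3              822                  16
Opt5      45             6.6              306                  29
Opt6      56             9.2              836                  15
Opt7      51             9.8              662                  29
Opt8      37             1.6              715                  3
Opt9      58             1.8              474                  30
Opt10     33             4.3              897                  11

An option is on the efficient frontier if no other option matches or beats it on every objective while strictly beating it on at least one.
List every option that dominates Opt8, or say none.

Opt1: worse on defect rate (7.5 vs 1.6).
Opt2: worse on defect rate (9.8 vs 1.6).
Opt3: worse on unit cost (38 vs 37).
Opt4: worse on defect rate (2.3 vs 1.6).
Opt5: worse on unit cost (45 vs 37).
Opt6: worse on unit cost (56 vs 37).
Opt7: worse on unit cost (51 vs 37).
Opt9: worse on unit cost (58 vs 37).
Opt10: worse on defect rate (4.3 vs 1.6).
No option dominates Opt8.

none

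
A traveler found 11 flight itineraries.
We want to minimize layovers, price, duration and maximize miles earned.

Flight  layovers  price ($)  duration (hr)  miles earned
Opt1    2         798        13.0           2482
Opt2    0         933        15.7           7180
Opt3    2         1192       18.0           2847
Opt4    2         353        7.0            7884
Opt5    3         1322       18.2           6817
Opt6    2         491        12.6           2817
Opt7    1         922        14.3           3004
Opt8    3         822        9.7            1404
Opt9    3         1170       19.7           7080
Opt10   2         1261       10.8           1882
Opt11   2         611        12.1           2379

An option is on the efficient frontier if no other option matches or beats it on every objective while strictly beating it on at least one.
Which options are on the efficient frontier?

Opt1: dominated by Opt4 (layovers 2≤2, price 353≤798, duration 7.0≤13.0, miles earned 7884≥2482).
Opt2: not dominated (best layovers).
Opt3: dominated by Opt2 (layovers 0≤2, price 933≤1192, duration 15.7≤18.0, miles earned 7180≥2847).
Opt4: not dominated (best price).
Opt5: dominated by Opt2 (layovers 0≤3, price 933≤1322, duration 15.7≤18.2, miles earned 7180≥6817).
Opt6: dominated by Opt4 (layovers 2≤2, price 353≤491, duration 7.0≤12.6, miles earned 7884≥2817).
Opt7: not dominated.
Opt8: dominated by Opt4 (layovers 2≤3, price 353≤822, duration 7.0≤9.7, miles earned 7884≥1404).
Opt9: dominated by Opt2 (layovers 0≤3, price 933≤1170, duration 15.7≤19.7, miles earned 7180≥7080).
Opt10: dominated by Opt4 (layovers 2≤2, price 353≤1261, duration 7.0≤10.8, miles earned 7884≥1882).
Opt11: dominated by Opt4 (layovers 2≤2, price 353≤611, duration 7.0≤12.1, miles earned 7884≥2379).

Opt2, Opt4, Opt7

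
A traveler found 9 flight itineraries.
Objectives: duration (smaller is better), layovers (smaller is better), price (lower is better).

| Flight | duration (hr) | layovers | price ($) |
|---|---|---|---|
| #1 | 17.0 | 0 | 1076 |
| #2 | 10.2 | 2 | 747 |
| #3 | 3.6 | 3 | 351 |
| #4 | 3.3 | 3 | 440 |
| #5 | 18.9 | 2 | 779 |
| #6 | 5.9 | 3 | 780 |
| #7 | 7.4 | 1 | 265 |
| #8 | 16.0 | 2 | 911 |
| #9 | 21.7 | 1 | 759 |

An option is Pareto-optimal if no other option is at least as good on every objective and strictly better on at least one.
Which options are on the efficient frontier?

#1: not dominated (best layovers).
#2: dominated by #7 (duration 7.4≤10.2, layovers 1≤2, price 265≤747).
#3: not dominated.
#4: not dominated (best duration).
#5: dominated by #2 (duration 10.2≤18.9, layovers 2≤2, price 747≤779).
#6: dominated by #3 (duration 3.6≤5.9, layovers 3≤3, price 351≤780).
#7: not dominated (best price).
#8: dominated by #2 (duration 10.2≤16.0, layovers 2≤2, price 747≤911).
#9: dominated by #7 (duration 7.4≤21.7, layovers 1≤1, price 265≤759).

#1, #3, #4, #7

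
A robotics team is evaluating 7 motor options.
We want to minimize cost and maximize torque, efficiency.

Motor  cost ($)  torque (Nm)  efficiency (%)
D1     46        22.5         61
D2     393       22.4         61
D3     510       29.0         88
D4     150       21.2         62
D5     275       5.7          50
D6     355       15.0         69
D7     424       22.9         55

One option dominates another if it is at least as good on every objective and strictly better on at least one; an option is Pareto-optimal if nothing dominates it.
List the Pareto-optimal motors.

D1: not dominated (best cost).
D2: dominated by D1 (cost 46≤393, torque 22.5≥22.4, efficiency 61≥61).
D3: not dominated (best torque).
D4: not dominated.
D5: dominated by D1 (cost 46≤275, torque 22.5≥5.7, efficiency 61≥50).
D6: not dominated.
D7: not dominated.

D1, D3, D4, D6, D7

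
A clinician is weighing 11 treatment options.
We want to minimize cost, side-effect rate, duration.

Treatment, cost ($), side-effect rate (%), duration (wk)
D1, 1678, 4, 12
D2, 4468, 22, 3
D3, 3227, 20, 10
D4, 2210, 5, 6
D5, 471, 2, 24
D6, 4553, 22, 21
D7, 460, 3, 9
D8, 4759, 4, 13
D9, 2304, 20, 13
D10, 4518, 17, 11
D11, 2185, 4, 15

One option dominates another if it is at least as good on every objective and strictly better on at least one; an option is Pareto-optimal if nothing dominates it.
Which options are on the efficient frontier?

D2, D4, D5, D7

D1: dominated by D7 (cost 460≤1678, side-effect rate 3≤4, duration 9≤12).
D2: not dominated (best duration).
D3: dominated by D4 (cost 2210≤3227, side-effect rate 5≤20, duration 6≤10).
D4: not dominated.
D5: not dominated (best side-effect rate).
D6: dominated by D1 (cost 1678≤4553, side-effect rate 4≤22, duration 12≤21).
D7: not dominated (best cost).
D8: dominated by D1 (cost 1678≤4759, side-effect rate 4≤4, duration 12≤13).
D9: dominated by D1 (cost 1678≤2304, side-effect rate 4≤20, duration 12≤13).
D10: dominated by D4 (cost 2210≤4518, side-effect rate 5≤17, duration 6≤11).
D11: dominated by D1 (cost 1678≤2185, side-effect rate 4≤4, duration 12≤15).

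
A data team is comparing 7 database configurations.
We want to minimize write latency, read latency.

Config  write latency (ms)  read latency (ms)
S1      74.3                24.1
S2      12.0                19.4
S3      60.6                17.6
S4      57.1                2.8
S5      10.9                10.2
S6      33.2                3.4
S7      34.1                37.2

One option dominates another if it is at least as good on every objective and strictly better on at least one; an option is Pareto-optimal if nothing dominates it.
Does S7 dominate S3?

No

S7 vs S3: S7 is worse on read latency (37.2 vs 17.6), so it does not dominate S3.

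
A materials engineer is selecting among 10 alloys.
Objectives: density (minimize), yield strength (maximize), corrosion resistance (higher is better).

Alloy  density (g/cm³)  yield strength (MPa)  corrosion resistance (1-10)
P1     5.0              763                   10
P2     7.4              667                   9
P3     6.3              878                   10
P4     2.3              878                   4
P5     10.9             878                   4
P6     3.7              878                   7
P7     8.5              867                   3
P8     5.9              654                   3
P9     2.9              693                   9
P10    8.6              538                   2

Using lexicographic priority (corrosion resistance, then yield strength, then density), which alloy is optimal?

P3

First maximize corrosion resistance: best is 10, kept {P1, P3}.
Then maximize yield strength: best is 878, kept {P3}.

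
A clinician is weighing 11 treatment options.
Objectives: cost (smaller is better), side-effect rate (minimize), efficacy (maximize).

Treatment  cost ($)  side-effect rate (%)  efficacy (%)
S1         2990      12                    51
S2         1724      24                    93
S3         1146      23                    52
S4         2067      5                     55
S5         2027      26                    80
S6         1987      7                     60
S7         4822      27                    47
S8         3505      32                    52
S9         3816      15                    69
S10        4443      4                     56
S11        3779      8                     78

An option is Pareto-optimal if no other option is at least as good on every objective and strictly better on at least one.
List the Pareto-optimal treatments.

S2, S3, S4, S6, S10, S11

S1: dominated by S4 (cost 2067≤2990, side-effect rate 5≤12, efficacy 55≥51).
S2: not dominated (best efficacy).
S3: not dominated (best cost).
S4: not dominated.
S5: dominated by S2 (cost 1724≤2027, side-effect rate 24≤26, efficacy 93≥80).
S6: not dominated.
S7: dominated by S1 (cost 2990≤4822, side-effect rate 12≤27, efficacy 51≥47).
S8: dominated by S2 (cost 1724≤3505, side-effect rate 24≤32, efficacy 93≥52).
S9: dominated by S11 (cost 3779≤3816, side-effect rate 8≤15, efficacy 78≥69).
S10: not dominated (best side-effect rate).
S11: not dominated.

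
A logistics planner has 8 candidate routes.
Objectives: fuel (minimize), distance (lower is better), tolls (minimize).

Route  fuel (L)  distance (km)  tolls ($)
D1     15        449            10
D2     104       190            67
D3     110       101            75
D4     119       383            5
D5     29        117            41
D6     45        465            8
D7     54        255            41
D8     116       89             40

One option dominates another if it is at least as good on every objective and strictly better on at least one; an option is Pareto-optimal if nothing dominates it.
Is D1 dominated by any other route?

D2: worse on fuel (104 vs 15).
D3: worse on fuel (110 vs 15).
D4: worse on fuel (119 vs 15).
D5: worse on fuel (29 vs 15).
D6: worse on fuel (45 vs 15).
D7: worse on fuel (54 vs 15).
D8: worse on fuel (116 vs 15).
No option is at least as good as D1 on every objective and strictly better on one.

No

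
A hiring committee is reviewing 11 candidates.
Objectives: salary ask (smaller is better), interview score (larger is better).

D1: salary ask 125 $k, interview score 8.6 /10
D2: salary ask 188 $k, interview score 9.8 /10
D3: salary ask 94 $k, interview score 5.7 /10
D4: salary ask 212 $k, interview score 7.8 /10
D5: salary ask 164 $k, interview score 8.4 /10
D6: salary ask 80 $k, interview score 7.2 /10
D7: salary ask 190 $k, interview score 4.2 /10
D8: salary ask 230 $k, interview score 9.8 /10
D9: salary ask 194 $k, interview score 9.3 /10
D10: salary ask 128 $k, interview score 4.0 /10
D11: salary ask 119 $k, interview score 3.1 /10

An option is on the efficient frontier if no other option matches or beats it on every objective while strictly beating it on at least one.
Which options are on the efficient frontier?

D1: not dominated.
D2: not dominated.
D3: dominated by D6 (salary ask 80≤94, interview score 7.2≥5.7).
D4: dominated by D1 (salary ask 125≤212, interview score 8.6≥7.8).
D5: dominated by D1 (salary ask 125≤164, interview score 8.6≥8.4).
D6: not dominated (best salary ask).
D7: dominated by D1 (salary ask 125≤190, interview score 8.6≥4.2).
D8: dominated by D2 (salary ask 188≤230, interview score 9.8≥9.8).
D9: dominated by D2 (salary ask 188≤194, interview score 9.8≥9.3).
D10: dominated by D1 (salary ask 125≤128, interview score 8.6≥4.0).
D11: dominated by D3 (salary ask 94≤119, interview score 5.7≥3.1).

D1, D2, D6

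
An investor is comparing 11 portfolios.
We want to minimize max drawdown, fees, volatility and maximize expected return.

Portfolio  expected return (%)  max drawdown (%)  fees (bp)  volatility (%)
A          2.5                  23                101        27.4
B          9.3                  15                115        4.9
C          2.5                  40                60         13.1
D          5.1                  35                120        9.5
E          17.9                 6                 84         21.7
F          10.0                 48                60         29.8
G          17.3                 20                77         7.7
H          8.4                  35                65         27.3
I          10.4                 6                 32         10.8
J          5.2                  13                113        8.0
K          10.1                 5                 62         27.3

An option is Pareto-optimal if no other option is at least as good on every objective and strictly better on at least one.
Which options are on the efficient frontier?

A: dominated by E (expected return 17.9≥2.5, max drawdown 6≤23, fees 84≤101, volatility 21.7≤27.4).
B: not dominated (best volatility).
C: dominated by I (expected return 10.4≥2.5, max drawdown 6≤40, fees 32≤60, volatility 10.8≤13.1).
D: dominated by B (expected return 9.3≥5.1, max drawdown 15≤35, fees 115≤120, volatility 4.9≤9.5).
E: not dominated (best expected return).
F: dominated by I (expected return 10.4≥10.0, max drawdown 6≤48, fees 32≤60, volatility 10.8≤29.8).
G: not dominated.
H: dominated by I (expected return 10.4≥8.4, max drawdown 6≤35, fees 32≤65, volatility 10.8≤27.3).
I: not dominated (best fees).
J: not dominated.
K: not dominated (best max drawdown).

B, E, G, I, J, K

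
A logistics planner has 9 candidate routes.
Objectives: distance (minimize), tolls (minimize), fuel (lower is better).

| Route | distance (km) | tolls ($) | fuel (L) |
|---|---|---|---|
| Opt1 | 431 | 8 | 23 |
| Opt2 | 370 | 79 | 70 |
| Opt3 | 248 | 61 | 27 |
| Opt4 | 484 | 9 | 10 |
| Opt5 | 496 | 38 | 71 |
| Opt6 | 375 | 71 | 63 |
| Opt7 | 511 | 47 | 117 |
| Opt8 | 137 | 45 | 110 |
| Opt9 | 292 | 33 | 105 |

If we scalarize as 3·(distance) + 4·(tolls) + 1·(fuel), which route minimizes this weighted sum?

Opt1: 3·431 + 4·8 + 1·23 = 1348
Opt2: 3·370 + 4·79 + 1·70 = 1496
Opt3: 3·248 + 4·61 + 1·27 = 1015
Opt4: 3·484 + 4·9 + 1·10 = 1498
Opt5: 3·496 + 4·38 + 1·71 = 1711
Opt6: 3·375 + 4·71 + 1·63 = 1472
Opt7: 3·511 + 4·47 + 1·117 = 1838
Opt8: 3·137 + 4·45 + 1·110 = 701
Opt9: 3·292 + 4·33 + 1·105 = 1113
Lowest: Opt8 at 701.

Opt8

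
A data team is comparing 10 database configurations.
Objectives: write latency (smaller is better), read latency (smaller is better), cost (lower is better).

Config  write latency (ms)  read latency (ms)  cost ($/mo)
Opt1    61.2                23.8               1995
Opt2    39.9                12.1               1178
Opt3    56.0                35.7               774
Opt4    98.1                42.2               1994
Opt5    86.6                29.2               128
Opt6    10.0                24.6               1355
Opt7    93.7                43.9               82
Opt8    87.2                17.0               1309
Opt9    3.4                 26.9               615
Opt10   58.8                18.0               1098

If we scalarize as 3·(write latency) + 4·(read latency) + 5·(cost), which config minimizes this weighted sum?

Opt7

Opt1: 3·61.2 + 4·23.8 + 5·1995 = 10253.8
Opt2: 3·39.9 + 4·12.1 + 5·1178 = 6058.1
Opt3: 3·56.0 + 4·35.7 + 5·774 = 4180.8
Opt4: 3·98.1 + 4·42.2 + 5·1994 = 10433.1
Opt5: 3·86.6 + 4·29.2 + 5·128 = 1016.6
Opt6: 3·10.0 + 4·24.6 + 5·1355 = 6903.4
Opt7: 3·93.7 + 4·43.9 + 5·82 = 866.7
Opt8: 3·87.2 + 4·17.0 + 5·1309 = 6874.6
Opt9: 3·3.4 + 4·26.9 + 5·615 = 3192.8
Opt10: 3·58.8 + 4·18.0 + 5·1098 = 5738.4
Lowest: Opt7 at 866.7.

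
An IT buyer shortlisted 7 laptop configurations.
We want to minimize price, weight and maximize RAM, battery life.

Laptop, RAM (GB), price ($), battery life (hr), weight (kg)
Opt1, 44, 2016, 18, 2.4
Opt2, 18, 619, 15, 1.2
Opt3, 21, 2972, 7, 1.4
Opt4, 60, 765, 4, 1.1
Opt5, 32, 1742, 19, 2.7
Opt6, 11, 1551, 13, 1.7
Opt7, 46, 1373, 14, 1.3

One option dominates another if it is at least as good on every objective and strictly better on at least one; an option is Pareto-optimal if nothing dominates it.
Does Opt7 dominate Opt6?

Yes

Opt7 vs Opt6: RAM 46≥11, price 1373≤1551, battery life 14≥13, weight 1.3≤1.7 — Opt7 is at least as good on every objective with at least one strict improvement.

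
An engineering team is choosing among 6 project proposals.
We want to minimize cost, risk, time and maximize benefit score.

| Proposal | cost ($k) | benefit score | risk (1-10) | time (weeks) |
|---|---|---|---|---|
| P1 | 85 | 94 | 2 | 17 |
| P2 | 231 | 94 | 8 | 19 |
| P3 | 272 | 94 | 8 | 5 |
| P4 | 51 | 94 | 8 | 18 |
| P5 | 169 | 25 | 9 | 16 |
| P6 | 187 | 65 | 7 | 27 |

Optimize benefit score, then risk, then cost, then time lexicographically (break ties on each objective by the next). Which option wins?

First maximize benefit score: best is 94, kept {P1, P2, P3, P4}.
Then minimize risk: best is 2, kept {P1}.

P1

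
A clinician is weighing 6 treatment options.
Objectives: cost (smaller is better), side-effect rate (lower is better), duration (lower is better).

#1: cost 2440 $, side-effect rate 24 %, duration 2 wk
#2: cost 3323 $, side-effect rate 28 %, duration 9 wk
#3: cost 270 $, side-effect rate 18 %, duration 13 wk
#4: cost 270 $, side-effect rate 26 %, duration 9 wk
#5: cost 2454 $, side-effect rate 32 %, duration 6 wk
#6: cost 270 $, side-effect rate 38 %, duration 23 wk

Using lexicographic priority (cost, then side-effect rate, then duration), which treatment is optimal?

#3

First minimize cost: best is 270, kept {#3, #4, #6}.
Then minimize side-effect rate: best is 18, kept {#3}.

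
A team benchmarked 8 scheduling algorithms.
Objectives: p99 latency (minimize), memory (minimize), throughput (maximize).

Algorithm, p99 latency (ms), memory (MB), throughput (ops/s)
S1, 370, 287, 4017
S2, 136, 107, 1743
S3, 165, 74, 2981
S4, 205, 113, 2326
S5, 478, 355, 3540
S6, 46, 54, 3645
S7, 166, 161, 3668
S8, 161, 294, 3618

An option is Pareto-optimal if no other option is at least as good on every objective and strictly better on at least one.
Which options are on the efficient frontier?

S1, S6, S7

S1: not dominated (best throughput).
S2: dominated by S6 (p99 latency 46≤136, memory 54≤107, throughput 3645≥1743).
S3: dominated by S6 (p99 latency 46≤165, memory 54≤74, throughput 3645≥2981).
S4: dominated by S3 (p99 latency 165≤205, memory 74≤113, throughput 2981≥2326).
S5: dominated by S1 (p99 latency 370≤478, memory 287≤355, throughput 4017≥3540).
S6: not dominated (best p99 latency).
S7: not dominated.
S8: dominated by S6 (p99 latency 46≤161, memory 54≤294, throughput 3645≥3618).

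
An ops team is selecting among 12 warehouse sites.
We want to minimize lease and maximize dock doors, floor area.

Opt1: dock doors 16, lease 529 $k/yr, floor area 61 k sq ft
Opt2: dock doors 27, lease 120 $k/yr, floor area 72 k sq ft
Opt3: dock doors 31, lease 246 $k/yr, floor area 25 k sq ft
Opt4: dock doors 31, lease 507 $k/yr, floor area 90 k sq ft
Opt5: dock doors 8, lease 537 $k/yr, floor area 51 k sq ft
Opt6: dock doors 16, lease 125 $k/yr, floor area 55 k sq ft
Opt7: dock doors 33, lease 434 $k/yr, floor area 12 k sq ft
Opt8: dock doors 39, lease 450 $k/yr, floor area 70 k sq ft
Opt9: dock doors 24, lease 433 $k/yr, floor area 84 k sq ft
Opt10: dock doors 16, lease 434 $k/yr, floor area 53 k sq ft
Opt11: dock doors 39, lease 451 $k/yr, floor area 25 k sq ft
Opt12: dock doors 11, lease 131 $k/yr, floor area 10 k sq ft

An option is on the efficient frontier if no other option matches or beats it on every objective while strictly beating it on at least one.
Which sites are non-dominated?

Opt1: dominated by Opt2 (dock doors 27≥16, lease 120≤529, floor area 72≥61).
Opt2: not dominated (best lease).
Opt3: not dominated.
Opt4: not dominated (best floor area).
Opt5: dominated by Opt1 (dock doors 16≥8, lease 529≤537, floor area 61≥51).
Opt6: dominated by Opt2 (dock doors 27≥16, lease 120≤125, floor area 72≥55).
Opt7: not dominated.
Opt8: not dominated.
Opt9: not dominated.
Opt10: dominated by Opt2 (dock doors 27≥16, lease 120≤434, floor area 72≥53).
Opt11: dominated by Opt8 (dock doors 39≥39, lease 450≤451, floor area 70≥25).
Opt12: dominated by Opt2 (dock doors 27≥11, lease 120≤131, floor area 72≥10).

Opt2, Opt3, Opt4, Opt7, Opt8, Opt9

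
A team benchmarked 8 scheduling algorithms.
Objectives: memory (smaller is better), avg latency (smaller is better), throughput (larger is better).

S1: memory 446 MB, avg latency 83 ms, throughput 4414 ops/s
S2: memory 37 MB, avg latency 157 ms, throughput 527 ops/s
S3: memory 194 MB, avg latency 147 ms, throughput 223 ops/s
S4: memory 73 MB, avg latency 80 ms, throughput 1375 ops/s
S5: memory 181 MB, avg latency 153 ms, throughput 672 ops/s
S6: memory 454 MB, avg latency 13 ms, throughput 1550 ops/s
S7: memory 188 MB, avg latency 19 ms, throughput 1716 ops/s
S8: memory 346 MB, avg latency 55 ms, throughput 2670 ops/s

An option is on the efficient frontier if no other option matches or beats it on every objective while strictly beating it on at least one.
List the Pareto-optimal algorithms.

S1, S2, S4, S6, S7, S8

S1: not dominated (best throughput).
S2: not dominated (best memory).
S3: dominated by S4 (memory 73≤194, avg latency 80≤147, throughput 1375≥223).
S4: not dominated.
S5: dominated by S4 (memory 73≤181, avg latency 80≤153, throughput 1375≥672).
S6: not dominated (best avg latency).
S7: not dominated.
S8: not dominated.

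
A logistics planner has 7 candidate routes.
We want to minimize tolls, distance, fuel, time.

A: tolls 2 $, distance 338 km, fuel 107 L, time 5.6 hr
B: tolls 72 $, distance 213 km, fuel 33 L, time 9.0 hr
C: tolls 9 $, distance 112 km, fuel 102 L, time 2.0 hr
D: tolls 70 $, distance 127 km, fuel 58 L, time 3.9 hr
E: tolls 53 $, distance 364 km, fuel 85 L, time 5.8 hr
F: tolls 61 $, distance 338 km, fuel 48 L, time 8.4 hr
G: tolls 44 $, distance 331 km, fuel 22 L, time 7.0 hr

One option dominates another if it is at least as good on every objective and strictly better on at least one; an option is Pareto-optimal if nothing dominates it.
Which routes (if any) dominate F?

G

G: tolls 44≤61, distance 331≤338, fuel 22≤48, time 7.0≤8.4 — dominates F.
Others (A, B, C, D, E) are each worse than F on at least one objective.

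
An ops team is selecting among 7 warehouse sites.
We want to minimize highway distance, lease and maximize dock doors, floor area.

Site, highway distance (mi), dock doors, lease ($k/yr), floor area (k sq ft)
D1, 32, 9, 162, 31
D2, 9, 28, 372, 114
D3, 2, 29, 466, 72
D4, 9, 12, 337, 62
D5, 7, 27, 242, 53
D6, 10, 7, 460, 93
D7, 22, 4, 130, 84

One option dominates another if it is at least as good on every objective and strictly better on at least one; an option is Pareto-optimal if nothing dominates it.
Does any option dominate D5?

No

D1: worse on highway distance (32 vs 7).
D2: worse on highway distance (9 vs 7).
D3: worse on lease (466 vs 242).
D4: worse on highway distance (9 vs 7).
D6: worse on highway distance (10 vs 7).
D7: worse on highway distance (22 vs 7).
No option is at least as good as D5 on every objective and strictly better on one.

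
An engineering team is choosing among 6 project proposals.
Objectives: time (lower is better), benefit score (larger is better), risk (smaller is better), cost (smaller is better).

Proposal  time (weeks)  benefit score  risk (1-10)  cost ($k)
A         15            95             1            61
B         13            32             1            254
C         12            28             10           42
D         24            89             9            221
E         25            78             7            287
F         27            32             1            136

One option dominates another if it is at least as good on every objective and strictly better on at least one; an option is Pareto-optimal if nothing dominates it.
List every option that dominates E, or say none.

A

A: time 15≤25, benefit score 95≥78, risk 1≤7, cost 61≤287 — dominates E.
Others (B, C, D, F) are each worse than E on at least one objective.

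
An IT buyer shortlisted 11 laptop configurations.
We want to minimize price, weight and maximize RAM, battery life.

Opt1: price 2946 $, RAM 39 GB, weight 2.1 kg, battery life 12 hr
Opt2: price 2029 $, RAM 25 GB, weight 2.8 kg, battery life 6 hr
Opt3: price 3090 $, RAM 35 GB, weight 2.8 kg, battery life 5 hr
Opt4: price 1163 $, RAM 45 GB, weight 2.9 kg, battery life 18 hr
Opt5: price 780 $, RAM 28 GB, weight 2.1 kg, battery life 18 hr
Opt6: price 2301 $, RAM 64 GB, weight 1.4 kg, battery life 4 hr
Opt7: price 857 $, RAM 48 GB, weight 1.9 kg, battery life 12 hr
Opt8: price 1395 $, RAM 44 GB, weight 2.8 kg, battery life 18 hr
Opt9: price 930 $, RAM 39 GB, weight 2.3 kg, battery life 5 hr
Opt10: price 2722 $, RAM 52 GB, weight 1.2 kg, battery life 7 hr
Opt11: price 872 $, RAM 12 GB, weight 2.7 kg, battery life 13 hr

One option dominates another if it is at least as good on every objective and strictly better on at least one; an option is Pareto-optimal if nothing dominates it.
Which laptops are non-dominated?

Opt4, Opt5, Opt6, Opt7, Opt8, Opt10

Opt1: dominated by Opt7 (price 857≤2946, RAM 48≥39, weight 1.9≤2.1, battery life 12≥12).
Opt2: dominated by Opt5 (price 780≤2029, RAM 28≥25, weight 2.1≤2.8, battery life 18≥6).
Opt3: dominated by Opt1 (price 2946≤3090, RAM 39≥35, weight 2.1≤2.8, battery life 12≥5).
Opt4: not dominated.
Opt5: not dominated (best price).
Opt6: not dominated (best RAM).
Opt7: not dominated.
Opt8: not dominated.
Opt9: dominated by Opt7 (price 857≤930, RAM 48≥39, weight 1.9≤2.3, battery life 12≥5).
Opt10: not dominated (best weight).
Opt11: dominated by Opt5 (price 780≤872, RAM 28≥12, weight 2.1≤2.7, battery life 18≥13).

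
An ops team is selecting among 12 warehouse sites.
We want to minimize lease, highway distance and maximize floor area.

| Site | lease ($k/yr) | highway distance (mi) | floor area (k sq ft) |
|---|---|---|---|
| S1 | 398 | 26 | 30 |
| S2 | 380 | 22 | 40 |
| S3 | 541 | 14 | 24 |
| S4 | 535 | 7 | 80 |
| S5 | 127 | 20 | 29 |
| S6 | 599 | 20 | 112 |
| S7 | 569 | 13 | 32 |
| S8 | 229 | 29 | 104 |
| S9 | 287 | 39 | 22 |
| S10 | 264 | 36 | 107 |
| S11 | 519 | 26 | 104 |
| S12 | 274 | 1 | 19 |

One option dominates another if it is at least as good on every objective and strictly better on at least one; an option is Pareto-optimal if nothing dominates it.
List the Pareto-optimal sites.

S2, S4, S5, S6, S8, S10, S11, S12

S1: dominated by S2 (lease 380≤398, highway distance 22≤26, floor area 40≥30).
S2: not dominated.
S3: dominated by S4 (lease 535≤541, highway distance 7≤14, floor area 80≥24).
S4: not dominated.
S5: not dominated (best lease).
S6: not dominated (best floor area).
S7: dominated by S4 (lease 535≤569, highway distance 7≤13, floor area 80≥32).
S8: not dominated.
S9: dominated by S5 (lease 127≤287, highway distance 20≤39, floor area 29≥22).
S10: not dominated.
S11: not dominated.
S12: not dominated (best highway distance).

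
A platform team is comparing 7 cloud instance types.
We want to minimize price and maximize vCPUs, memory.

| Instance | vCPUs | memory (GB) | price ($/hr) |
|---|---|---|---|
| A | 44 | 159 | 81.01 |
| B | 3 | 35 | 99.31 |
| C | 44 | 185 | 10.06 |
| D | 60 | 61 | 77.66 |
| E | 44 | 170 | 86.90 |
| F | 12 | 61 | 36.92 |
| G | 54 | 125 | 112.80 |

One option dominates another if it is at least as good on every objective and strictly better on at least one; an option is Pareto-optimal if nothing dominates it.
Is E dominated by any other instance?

C vs E: vCPUs 44≥44, memory 185≥170, price 10.06≤86.90 — C is at least as good on every objective and strictly better on at least one, so C dominates E.

Yes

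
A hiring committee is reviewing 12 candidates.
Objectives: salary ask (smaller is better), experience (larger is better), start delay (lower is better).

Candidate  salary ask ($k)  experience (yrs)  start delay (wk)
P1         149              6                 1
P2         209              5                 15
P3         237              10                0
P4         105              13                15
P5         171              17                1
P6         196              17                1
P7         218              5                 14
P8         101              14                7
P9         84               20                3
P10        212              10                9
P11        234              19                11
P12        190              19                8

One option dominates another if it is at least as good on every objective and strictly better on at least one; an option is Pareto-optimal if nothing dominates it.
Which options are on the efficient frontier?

P1, P3, P5, P9

P1: not dominated.
P2: dominated by P1 (salary ask 149≤209, experience 6≥5, start delay 1≤15).
P3: not dominated (best start delay).
P4: dominated by P8 (salary ask 101≤105, experience 14≥13, start delay 7≤15).
P5: not dominated.
P6: dominated by P5 (salary ask 171≤196, experience 17≥17, start delay 1≤1).
P7: dominated by P1 (salary ask 149≤218, experience 6≥5, start delay 1≤14).
P8: dominated by P9 (salary ask 84≤101, experience 20≥14, start delay 3≤7).
P9: not dominated (best salary ask).
P10: dominated by P5 (salary ask 171≤212, experience 17≥10, start delay 1≤9).
P11: dominated by P9 (salary ask 84≤234, experience 20≥19, start delay 3≤11).
P12: dominated by P9 (salary ask 84≤190, experience 20≥19, start delay 3≤8).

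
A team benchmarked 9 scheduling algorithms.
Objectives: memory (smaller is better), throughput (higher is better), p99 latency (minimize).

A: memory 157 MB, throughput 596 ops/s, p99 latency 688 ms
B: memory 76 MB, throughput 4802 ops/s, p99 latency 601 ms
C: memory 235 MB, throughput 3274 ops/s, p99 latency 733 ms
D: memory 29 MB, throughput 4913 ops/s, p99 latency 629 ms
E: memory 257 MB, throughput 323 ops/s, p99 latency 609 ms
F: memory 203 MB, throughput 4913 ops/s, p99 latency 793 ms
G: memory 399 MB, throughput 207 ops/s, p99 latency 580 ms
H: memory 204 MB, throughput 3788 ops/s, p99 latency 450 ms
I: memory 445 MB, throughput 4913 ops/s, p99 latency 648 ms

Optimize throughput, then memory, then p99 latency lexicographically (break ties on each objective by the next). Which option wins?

D

First maximize throughput: best is 4913, kept {D, F, I}.
Then minimize memory: best is 29, kept {D}.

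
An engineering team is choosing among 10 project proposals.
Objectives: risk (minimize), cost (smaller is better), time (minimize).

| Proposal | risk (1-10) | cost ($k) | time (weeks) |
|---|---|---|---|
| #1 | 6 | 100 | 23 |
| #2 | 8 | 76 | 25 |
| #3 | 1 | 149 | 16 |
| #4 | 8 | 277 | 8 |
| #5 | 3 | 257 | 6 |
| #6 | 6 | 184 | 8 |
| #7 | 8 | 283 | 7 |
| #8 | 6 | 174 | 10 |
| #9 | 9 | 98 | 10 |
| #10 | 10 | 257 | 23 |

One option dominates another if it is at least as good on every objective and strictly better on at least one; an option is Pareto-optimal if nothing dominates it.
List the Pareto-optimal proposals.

#1, #2, #3, #5, #6, #8, #9

#1: not dominated.
#2: not dominated (best cost).
#3: not dominated (best risk).
#4: dominated by #5 (risk 3≤8, cost 257≤277, time 6≤8).
#5: not dominated (best time).
#6: not dominated.
#7: dominated by #5 (risk 3≤8, cost 257≤283, time 6≤7).
#8: not dominated.
#9: not dominated.
#10: dominated by #1 (risk 6≤10, cost 100≤257, time 23≤23).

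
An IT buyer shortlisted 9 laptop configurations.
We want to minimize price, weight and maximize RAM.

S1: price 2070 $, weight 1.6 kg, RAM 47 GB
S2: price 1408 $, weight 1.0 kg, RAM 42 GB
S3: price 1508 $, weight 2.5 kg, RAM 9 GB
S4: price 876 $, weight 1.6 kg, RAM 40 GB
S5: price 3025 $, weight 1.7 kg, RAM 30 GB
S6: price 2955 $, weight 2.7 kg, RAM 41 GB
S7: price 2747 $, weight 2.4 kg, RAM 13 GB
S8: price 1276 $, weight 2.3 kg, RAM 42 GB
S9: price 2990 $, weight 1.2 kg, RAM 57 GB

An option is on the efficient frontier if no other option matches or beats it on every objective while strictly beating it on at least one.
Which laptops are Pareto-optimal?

S1, S2, S4, S8, S9

S1: not dominated.
S2: not dominated (best weight).
S3: dominated by S2 (price 1408≤1508, weight 1.0≤2.5, RAM 42≥9).
S4: not dominated (best price).
S5: dominated by S1 (price 2070≤3025, weight 1.6≤1.7, RAM 47≥30).
S6: dominated by S1 (price 2070≤2955, weight 1.6≤2.7, RAM 47≥41).
S7: dominated by S1 (price 2070≤2747, weight 1.6≤2.4, RAM 47≥13).
S8: not dominated.
S9: not dominated (best RAM).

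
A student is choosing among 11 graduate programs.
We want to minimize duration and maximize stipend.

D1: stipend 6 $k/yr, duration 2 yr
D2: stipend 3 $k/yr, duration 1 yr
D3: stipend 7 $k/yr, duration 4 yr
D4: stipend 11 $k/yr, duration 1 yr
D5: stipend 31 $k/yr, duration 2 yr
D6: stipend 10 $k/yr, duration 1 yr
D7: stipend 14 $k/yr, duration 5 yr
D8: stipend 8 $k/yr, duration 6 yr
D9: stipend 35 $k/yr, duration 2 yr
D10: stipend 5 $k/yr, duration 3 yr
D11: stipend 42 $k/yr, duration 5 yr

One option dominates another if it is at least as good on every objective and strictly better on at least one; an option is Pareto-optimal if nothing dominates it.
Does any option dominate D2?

D4 vs D2: stipend 11≥3, duration 1≤1 — D4 is at least as good on every objective and strictly better on at least one, so D4 dominates D2.

Yes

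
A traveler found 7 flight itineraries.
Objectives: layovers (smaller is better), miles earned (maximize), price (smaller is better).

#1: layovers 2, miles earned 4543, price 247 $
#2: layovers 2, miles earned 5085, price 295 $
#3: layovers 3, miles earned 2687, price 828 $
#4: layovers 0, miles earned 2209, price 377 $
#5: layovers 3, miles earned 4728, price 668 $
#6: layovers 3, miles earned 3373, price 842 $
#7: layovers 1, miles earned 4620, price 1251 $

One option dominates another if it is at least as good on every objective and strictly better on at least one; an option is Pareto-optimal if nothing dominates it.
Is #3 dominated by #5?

Yes

#5 vs #3: layovers 3≤3, miles earned 4728≥2687, price 668≤828 — #5 is at least as good on every objective with at least one strict improvement.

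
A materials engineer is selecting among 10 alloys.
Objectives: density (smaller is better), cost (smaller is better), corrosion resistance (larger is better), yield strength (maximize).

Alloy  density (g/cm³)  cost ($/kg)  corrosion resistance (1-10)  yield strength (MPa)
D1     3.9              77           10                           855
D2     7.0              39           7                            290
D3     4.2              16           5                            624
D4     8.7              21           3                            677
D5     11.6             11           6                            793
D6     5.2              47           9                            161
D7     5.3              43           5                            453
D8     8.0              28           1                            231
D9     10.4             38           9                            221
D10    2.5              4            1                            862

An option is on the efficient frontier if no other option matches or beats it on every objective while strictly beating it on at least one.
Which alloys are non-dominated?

D1, D2, D3, D4, D5, D6, D9, D10

D1: not dominated (best corrosion resistance).
D2: not dominated.
D3: not dominated.
D4: not dominated.
D5: not dominated.
D6: not dominated.
D7: dominated by D3 (density 4.2≤5.3, cost 16≤43, corrosion resistance 5≥5, yield strength 624≥453).
D8: dominated by D3 (density 4.2≤8.0, cost 16≤28, corrosion resistance 5≥1, yield strength 624≥231).
D9: not dominated.
D10: not dominated (best density).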